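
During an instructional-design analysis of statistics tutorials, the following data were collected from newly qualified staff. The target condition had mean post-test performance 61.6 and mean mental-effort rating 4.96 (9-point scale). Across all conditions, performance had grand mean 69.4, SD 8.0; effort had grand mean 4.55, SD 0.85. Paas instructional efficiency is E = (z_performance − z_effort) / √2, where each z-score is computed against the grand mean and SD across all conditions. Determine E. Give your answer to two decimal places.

-1.03

z_performance = (61.6 − 69.4) / 8.0 = -7.8000 / 8.0 = -0.9750.
z_effort = (4.96 − 4.55) / 0.85 = 0.4100 / 0.85 = 0.4824.
z_P − z_E = -0.9750 − 0.4824 = -1.4574.
E = -1.4574 / √2 = -1.4574 / 1.41421 = -1.0305 ≈ -1.03.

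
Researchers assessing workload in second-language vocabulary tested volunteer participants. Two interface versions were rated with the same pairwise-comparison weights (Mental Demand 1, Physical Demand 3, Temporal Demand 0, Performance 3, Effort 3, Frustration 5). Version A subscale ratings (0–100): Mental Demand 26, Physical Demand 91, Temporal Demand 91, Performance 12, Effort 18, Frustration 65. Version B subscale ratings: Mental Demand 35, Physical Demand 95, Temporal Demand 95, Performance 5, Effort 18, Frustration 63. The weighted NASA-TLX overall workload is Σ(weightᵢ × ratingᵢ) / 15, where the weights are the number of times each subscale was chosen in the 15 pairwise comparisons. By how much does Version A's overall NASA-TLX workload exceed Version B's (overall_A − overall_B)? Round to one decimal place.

Version A weighted sum = 1·26 + 3·91 + 0·91 + 3·12 + 3·18 + 5·65 = 26 + 273 + 0 + 36 + 54 + 325 = 714; overall_A = 714/15 = 47.6000.
Version B weighted sum = 1·35 + 3·95 + 0·95 + 3·5 + 3·18 + 5·63 = 35 + 285 + 0 + 15 + 54 + 315 = 704; overall_B = 704/15 = 46.9333.
Difference = 47.6000 − 46.9333 = 0.6667 ≈ 0.7.

0.7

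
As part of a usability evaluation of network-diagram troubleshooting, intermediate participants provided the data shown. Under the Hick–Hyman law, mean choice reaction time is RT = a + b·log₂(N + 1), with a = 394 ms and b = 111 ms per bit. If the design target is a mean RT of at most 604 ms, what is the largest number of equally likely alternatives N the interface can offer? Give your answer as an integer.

2

Set 394 + 111·log₂(N + 1) ≤ 604.
log₂(N + 1) ≤ (604 − 394) / 111 = 1.8919.
N + 1 ≤ 2^1.8919 = 3.7112.
N ≤ 2.7112, so the largest integer N is 2.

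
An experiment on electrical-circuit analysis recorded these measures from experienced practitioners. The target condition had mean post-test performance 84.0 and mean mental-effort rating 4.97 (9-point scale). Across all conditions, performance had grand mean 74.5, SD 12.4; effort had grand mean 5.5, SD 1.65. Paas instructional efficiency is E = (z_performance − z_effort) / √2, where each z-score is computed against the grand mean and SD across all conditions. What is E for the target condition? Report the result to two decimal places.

0.77

z_performance = (84.0 − 74.5) / 12.4 = 9.5000 / 12.4 = 0.7661.
z_effort = (4.97 − 5.5) / 1.65 = -0.5300 / 1.65 = -0.3212.
z_P − z_E = 0.7661 − (-0.3212) = 1.0873.
E = 1.0873 / √2 = 1.0873 / 1.41421 = 0.7688 ≈ 0.77.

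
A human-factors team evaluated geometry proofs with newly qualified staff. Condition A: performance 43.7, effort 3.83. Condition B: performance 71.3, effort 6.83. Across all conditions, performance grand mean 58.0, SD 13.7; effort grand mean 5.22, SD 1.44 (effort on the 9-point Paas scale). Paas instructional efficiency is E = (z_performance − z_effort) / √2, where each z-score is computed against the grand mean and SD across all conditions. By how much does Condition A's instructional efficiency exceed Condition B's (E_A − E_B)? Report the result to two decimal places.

Condition A: z_P = (43.7 − 58.0)/13.7 = -1.0438; z_E = (3.83 − 5.22)/1.44 = -0.9653; E_A = (-1.0438 − (-0.9653))/√2 = -0.0555.
Condition B: z_P = (71.3 − 58.0)/13.7 = 0.9708; z_E = (6.83 − 5.22)/1.44 = 1.1181; E_B = (0.9708 − 1.1181)/√2 = -0.1042.
E_A − E_B = -0.0555 − (-0.1042) = 0.0487 ≈ 0.05.

0.05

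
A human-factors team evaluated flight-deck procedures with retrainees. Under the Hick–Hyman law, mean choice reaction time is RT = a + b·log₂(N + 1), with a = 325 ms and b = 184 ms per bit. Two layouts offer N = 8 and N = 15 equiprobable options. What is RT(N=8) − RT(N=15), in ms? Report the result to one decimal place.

-152.7

RT(8) = 325 + 184·log₂(9) = 325 + 184·3.1699 = 908.2616 ms.
RT(15) = 325 + 184·log₂(16) = 325 + 184·4.0000 = 1061.0000 ms.
Difference = 908.2616 − 1061.0000 = -152.7384 ≈ -152.7 ms.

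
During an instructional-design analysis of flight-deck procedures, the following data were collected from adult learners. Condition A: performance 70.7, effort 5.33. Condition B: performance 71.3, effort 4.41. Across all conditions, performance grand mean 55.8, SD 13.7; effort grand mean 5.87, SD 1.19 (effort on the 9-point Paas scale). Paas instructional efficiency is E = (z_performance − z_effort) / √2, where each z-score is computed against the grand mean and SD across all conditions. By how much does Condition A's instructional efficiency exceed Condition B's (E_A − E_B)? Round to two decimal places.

-0.58

Condition A: z_P = (70.7 − 55.8)/13.7 = 1.0876; z_E = (5.33 − 5.87)/1.19 = -0.4538; E_A = (1.0876 − (-0.4538))/√2 = 1.0899.
Condition B: z_P = (71.3 − 55.8)/13.7 = 1.1314; z_E = (4.41 − 5.87)/1.19 = -1.2269; E_B = (1.1314 − (-1.2269))/√2 = 1.6676.
E_A − E_B = 1.0899 − 1.6676 = -0.5777 ≈ -0.58.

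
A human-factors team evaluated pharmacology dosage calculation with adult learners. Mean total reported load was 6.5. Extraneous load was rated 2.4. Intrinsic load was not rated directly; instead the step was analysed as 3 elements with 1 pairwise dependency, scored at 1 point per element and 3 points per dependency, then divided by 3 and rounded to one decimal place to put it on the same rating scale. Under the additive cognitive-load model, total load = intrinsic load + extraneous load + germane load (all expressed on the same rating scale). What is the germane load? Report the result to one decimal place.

Intrinsic (element-interactivity): (3 × 1 + 1 × 3) / 3 = 6 / 3 = 2.0000 → 2.0.
germane load = total − intrinsic − extraneous
             = 6.5 − 2.0 − 2.4 = 2.1.

2.1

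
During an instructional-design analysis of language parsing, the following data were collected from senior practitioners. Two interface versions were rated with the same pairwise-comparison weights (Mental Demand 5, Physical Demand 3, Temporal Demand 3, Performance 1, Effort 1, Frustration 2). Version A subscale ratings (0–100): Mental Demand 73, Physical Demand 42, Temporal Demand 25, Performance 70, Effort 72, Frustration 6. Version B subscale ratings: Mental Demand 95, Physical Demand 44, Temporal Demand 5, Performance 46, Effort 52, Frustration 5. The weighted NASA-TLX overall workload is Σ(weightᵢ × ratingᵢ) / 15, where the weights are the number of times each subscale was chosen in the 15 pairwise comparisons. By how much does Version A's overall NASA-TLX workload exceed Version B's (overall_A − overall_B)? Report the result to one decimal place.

Version A weighted sum = 5·73 + 3·42 + 3·25 + 1·70 + 1·72 + 2·6 = 365 + 126 + 75 + 70 + 72 + 12 = 720; overall_A = 720/15 = 48.0000.
Version B weighted sum = 5·95 + 3·44 + 3·5 + 1·46 + 1·52 + 2·5 = 475 + 132 + 15 + 46 + 52 + 10 = 730; overall_B = 730/15 = 48.6667.
Difference = 48.0000 − 48.6667 = -0.6667 ≈ -0.7.

-0.7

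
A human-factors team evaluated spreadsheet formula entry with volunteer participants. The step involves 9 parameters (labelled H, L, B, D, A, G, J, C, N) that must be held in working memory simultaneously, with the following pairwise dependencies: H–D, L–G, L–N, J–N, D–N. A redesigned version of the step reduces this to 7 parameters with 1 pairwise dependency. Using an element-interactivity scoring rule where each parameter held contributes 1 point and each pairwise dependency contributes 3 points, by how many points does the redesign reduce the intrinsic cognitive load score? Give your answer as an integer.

Original: 9 × 1 + 5 × 3 = 9 + 15 = 24.
Redesigned: 7 × 1 + 1 × 3 = 7 + 3 = 10.
Reduction = 24 − 10 = 14.

14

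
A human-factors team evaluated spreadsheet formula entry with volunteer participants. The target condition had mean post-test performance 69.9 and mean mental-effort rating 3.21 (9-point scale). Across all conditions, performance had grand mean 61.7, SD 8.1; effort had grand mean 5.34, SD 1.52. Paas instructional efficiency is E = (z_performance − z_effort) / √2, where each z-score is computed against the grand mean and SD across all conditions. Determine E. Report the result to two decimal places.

1.71

z_performance = (69.9 − 61.7) / 8.1 = 8.2000 / 8.1 = 1.0123.
z_effort = (3.21 − 5.34) / 1.52 = -2.1300 / 1.52 = -1.4013.
z_P − z_E = 1.0123 − (-1.4013) = 2.4136.
E = 2.4136 / √2 = 2.4136 / 1.41421 = 1.7067 ≈ 1.71.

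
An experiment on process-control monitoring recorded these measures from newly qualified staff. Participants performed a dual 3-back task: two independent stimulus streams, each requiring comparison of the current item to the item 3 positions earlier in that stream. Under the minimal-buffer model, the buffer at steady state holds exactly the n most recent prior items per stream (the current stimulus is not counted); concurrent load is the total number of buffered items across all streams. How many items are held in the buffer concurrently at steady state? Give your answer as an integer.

6

Each stream's buffer holds its 3 most recent prior items.
Two independent streams: 2 × 3 = 6 buffered items at steady state.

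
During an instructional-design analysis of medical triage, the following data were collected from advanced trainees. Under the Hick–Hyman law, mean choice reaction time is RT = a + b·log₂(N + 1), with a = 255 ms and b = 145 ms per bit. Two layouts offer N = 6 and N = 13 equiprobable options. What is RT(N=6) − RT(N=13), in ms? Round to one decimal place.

RT(6) = 255 + 145·log₂(7) = 255 + 145·2.8074 = 662.0730 ms.
RT(13) = 255 + 145·log₂(14) = 255 + 145·3.8074 = 807.0730 ms.
Difference = 662.0730 − 807.0730 = -145.0000 ≈ -145.0 ms.

-145.0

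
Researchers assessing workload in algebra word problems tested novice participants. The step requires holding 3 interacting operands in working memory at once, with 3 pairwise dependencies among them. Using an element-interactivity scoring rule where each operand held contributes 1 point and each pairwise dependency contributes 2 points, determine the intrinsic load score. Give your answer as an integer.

9

Element contribution: 3 × 1 = 3.
Interaction contribution: 3 × 2 = 6.
Intrinsic load = 3 + 6 = 9.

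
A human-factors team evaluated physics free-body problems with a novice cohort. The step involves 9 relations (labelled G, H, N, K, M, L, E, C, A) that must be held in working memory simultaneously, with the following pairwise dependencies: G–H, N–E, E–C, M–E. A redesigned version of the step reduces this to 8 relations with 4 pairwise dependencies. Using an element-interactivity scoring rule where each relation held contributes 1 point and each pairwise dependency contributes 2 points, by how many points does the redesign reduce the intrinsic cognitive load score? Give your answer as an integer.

Original: 9 × 1 + 4 × 2 = 9 + 8 = 17.
Redesigned: 8 × 1 + 4 × 2 = 8 + 8 = 16.
Reduction = 17 − 16 = 1.

1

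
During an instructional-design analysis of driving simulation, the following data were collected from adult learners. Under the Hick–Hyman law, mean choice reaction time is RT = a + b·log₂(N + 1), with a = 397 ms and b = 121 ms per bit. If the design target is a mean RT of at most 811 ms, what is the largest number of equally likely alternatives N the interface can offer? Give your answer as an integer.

Set 397 + 121·log₂(N + 1) ≤ 811.
log₂(N + 1) ≤ (811 − 397) / 121 = 3.4215.
N + 1 ≤ 2^3.4215 = 10.7146.
N ≤ 9.7146, so the largest integer N is 9.

9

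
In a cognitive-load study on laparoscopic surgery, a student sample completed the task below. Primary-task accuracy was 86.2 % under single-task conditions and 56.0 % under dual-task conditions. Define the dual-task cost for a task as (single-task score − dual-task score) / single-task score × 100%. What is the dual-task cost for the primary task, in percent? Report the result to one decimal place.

35.0

Cost = (86.2 − 56.0) / 86.2 × 100%
     = 30.2000 / 86.2 × 100% = 35.0348%.
≈ 35.0%.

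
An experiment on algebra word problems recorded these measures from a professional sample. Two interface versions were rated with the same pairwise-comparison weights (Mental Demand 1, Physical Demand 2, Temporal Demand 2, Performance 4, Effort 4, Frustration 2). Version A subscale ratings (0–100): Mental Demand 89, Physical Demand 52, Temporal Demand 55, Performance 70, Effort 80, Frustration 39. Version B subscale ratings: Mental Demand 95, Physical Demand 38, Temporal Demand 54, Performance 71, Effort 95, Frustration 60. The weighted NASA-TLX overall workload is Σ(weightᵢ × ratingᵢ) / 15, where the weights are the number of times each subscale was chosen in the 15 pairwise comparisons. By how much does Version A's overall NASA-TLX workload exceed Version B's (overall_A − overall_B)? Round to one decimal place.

Version A weighted sum = 1·89 + 2·52 + 2·55 + 4·70 + 4·80 + 2·39 = 89 + 104 + 110 + 280 + 320 + 78 = 981; overall_A = 981/15 = 65.4000.
Version B weighted sum = 1·95 + 2·38 + 2·54 + 4·71 + 4·95 + 2·60 = 95 + 76 + 108 + 284 + 380 + 120 = 1063; overall_B = 1063/15 = 70.8667.
Difference = 65.4000 − 70.8667 = -5.4667 ≈ -5.5.

-5.5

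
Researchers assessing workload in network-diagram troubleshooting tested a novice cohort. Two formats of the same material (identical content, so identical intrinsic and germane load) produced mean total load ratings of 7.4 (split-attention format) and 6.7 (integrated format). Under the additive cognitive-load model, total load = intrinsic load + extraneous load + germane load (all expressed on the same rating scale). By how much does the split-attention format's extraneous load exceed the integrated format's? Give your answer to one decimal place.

Intrinsic and germane load are equal across formats, so the difference in total load equals the difference in extraneous load.
Extraneous-load difference = 7.4 − 6.7 = 0.7.

0.7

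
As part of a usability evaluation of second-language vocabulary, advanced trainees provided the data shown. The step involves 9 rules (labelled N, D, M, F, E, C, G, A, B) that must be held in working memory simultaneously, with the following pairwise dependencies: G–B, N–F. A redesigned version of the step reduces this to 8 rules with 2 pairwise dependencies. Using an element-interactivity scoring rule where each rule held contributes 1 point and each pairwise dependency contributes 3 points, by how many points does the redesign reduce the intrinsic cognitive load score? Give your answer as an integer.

Original: 9 × 1 + 2 × 3 = 9 + 6 = 15.
Redesigned: 8 × 1 + 2 × 3 = 8 + 6 = 14.
Reduction = 15 − 14 = 1.

1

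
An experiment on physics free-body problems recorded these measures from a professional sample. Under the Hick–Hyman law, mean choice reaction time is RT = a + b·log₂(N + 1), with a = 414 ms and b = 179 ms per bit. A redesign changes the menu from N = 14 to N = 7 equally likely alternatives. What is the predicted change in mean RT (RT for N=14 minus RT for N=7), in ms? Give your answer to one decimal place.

RT(14) = 414 + 179·log₂(15) = 414 + 179·3.9069 = 1113.3351 ms.
RT(7) = 414 + 179·log₂(8) = 414 + 179·3.0000 = 951.0000 ms.
Difference = 1113.3351 − 951.0000 = 162.3351 ≈ 162.3 ms.

162.3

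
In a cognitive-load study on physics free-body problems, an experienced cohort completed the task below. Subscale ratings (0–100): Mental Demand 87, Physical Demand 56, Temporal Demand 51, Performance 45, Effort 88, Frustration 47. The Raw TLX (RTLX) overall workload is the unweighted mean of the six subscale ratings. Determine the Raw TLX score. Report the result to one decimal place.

62.3

Sum of ratings = 87 + 56 + 51 + 45 + 88 + 47 = 374.
RTLX = 374 / 6 = 62.3333 ≈ 62.3.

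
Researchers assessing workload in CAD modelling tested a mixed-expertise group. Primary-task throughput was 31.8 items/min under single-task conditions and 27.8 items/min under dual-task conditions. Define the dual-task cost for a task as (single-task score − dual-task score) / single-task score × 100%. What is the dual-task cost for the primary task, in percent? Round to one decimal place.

12.6

Cost = (31.8 − 27.8) / 31.8 × 100%
     = 4.0000 / 31.8 × 100% = 12.5786%.
≈ 12.6%.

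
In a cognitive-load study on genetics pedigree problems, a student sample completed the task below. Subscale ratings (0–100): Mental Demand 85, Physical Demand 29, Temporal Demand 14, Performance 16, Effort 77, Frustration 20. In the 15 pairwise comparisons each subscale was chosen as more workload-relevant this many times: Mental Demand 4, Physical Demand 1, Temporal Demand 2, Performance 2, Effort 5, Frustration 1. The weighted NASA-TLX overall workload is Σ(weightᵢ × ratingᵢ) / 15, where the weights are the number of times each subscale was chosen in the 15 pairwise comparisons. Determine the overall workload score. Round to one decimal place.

The tallies are the weights (they sum to 15).
Weighted sum = 4·85 + 1·29 + 2·14 + 2·16 + 5·77 + 1·20
            = 340 + 29 + 28 + 32 + 385 + 20 = 834.
Overall workload = 834 / 15 = 55.6000 ≈ 55.6.

55.6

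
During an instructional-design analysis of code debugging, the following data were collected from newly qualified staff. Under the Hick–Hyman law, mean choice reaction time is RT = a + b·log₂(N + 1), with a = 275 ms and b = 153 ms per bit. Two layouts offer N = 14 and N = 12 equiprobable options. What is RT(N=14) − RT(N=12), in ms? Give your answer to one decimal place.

RT(14) = 275 + 153·log₂(15) = 275 + 153·3.9069 = 872.7557 ms.
RT(12) = 275 + 153·log₂(13) = 275 + 153·3.7004 = 841.1612 ms.
Difference = 872.7557 − 841.1612 = 31.5945 ≈ 31.6 ms.

31.6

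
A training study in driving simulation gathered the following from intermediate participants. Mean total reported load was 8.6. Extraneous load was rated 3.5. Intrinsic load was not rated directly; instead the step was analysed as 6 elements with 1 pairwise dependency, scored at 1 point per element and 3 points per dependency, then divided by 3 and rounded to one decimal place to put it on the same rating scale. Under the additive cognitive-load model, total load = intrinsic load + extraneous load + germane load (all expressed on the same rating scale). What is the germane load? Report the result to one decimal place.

Intrinsic (element-interactivity): (6 × 1 + 1 × 3) / 3 = 9 / 3 = 3.0000 → 3.0.
germane load = total − intrinsic − extraneous
             = 8.6 − 3.0 − 3.5 = 2.1.

2.1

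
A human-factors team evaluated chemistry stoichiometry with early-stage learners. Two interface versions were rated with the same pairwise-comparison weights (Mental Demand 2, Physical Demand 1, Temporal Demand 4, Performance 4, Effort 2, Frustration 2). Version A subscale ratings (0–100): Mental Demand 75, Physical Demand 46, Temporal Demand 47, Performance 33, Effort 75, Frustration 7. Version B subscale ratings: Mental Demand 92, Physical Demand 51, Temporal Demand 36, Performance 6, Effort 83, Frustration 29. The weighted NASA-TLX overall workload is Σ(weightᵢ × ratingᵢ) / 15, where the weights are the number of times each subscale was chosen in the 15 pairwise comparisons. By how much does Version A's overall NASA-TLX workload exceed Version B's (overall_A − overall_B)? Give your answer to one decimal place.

Version A weighted sum = 2·75 + 1·46 + 4·47 + 4·33 + 2·75 + 2·7 = 150 + 46 + 188 + 132 + 150 + 14 = 680; overall_A = 680/15 = 45.3333.
Version B weighted sum = 2·92 + 1·51 + 4·36 + 4·6 + 2·83 + 2·29 = 184 + 51 + 144 + 24 + 166 + 58 = 627; overall_B = 627/15 = 41.8000.
Difference = 45.3333 − 41.8000 = 3.5333 ≈ 3.5.

3.5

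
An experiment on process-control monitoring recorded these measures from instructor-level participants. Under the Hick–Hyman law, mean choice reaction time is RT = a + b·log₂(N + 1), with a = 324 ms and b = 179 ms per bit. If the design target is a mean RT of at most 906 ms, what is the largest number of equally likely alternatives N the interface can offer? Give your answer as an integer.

Set 324 + 179·log₂(N + 1) ≤ 906.
log₂(N + 1) ≤ (906 − 324) / 179 = 3.2514.
N + 1 ≤ 2^3.2514 = 9.5229.
N ≤ 8.5229, so the largest integer N is 8.

8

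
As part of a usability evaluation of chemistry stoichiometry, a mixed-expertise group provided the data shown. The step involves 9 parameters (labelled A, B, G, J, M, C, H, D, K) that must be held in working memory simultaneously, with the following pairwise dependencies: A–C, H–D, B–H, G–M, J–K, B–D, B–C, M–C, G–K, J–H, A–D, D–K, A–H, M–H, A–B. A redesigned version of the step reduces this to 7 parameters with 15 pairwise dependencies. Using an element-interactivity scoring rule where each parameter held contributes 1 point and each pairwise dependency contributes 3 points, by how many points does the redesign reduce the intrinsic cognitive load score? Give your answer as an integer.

Original: 9 × 1 + 15 × 3 = 9 + 45 = 54.
Redesigned: 7 × 1 + 15 × 3 = 7 + 45 = 52.
Reduction = 54 − 52 = 2.

2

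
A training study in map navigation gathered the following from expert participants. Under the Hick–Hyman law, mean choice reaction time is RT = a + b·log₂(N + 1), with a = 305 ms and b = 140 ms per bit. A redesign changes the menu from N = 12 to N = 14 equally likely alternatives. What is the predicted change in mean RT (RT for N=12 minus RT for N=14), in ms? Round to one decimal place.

RT(12) = 305 + 140·log₂(13) = 305 + 140·3.7004 = 823.0560 ms.
RT(14) = 305 + 140·log₂(15) = 305 + 140·3.9069 = 851.9660 ms.
Difference = 823.0560 − 851.9660 = -28.9100 ≈ -28.9 ms.

-28.9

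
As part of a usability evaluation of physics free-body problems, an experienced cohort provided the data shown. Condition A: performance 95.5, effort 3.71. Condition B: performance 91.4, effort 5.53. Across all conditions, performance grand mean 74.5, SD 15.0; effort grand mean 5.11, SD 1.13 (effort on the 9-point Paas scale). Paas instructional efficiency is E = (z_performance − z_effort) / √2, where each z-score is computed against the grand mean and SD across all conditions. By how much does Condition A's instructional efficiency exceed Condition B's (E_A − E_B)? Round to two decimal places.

1.33

Condition A: z_P = (95.5 − 74.5)/15.0 = 1.4000; z_E = (3.71 − 5.11)/1.13 = -1.2389; E_A = (1.4000 − (-1.2389))/√2 = 1.8660.
Condition B: z_P = (91.4 − 74.5)/15.0 = 1.1267; z_E = (5.53 − 5.11)/1.13 = 0.3717; E_B = (1.1267 − 0.3717)/√2 = 0.5339.
E_A − E_B = 1.8660 − 0.5339 = 1.3321 ≈ 1.33.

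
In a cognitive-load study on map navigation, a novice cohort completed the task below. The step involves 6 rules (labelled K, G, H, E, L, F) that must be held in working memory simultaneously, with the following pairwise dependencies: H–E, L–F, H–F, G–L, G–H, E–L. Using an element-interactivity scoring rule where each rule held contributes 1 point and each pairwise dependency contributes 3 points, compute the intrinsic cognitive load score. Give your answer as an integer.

24

Count of rules held simultaneously: 6.
Count of pairwise dependencies listed: 6.
Element contribution: 6 × 1 = 6.
Interaction contribution: 6 × 3 = 18.
Intrinsic load = 6 + 18 = 24.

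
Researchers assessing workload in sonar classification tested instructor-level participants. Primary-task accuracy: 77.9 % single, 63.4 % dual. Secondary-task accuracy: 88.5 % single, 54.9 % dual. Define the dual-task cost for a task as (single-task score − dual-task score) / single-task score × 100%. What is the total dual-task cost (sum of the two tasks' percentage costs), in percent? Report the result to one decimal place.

56.6

Primary cost = (77.9 − 63.4) / 77.9 × 100% = 18.6136%.
Secondary cost = (88.5 − 54.9) / 88.5 × 100% = 37.9661%.
Total = 18.6136% + 37.9661% = 56.5797% ≈ 56.6%.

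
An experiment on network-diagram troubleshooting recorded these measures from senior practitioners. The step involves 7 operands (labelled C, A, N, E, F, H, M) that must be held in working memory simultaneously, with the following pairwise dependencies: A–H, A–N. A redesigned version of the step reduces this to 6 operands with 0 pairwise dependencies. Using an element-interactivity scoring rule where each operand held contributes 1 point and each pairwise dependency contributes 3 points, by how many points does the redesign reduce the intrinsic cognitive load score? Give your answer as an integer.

Original: 7 × 1 + 2 × 3 = 7 + 6 = 13.
Redesigned: 6 × 1 + 0 × 3 = 6 + 0 = 6.
Reduction = 13 − 6 = 7.

7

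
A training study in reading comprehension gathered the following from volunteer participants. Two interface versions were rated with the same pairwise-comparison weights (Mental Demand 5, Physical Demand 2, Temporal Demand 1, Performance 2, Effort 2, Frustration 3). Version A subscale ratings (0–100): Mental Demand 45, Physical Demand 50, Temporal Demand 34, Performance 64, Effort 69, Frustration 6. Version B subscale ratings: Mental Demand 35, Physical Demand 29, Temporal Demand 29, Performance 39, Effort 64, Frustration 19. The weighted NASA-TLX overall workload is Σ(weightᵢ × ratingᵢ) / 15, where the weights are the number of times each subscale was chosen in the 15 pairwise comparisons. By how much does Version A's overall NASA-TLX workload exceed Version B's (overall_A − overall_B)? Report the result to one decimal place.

Version A weighted sum = 5·45 + 2·50 + 1·34 + 2·64 + 2·69 + 3·6 = 225 + 100 + 34 + 128 + 138 + 18 = 643; overall_A = 643/15 = 42.8667.
Version B weighted sum = 5·35 + 2·29 + 1·29 + 2·39 + 2·64 + 3·19 = 175 + 58 + 29 + 78 + 128 + 57 = 525; overall_B = 525/15 = 35.0000.
Difference = 42.8667 − 35.0000 = 7.8667 ≈ 7.9.

7.9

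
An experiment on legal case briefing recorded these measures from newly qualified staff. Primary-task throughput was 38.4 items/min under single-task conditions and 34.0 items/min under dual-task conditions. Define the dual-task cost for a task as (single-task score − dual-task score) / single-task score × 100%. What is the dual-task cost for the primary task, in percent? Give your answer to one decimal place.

Cost = (38.4 − 34.0) / 38.4 × 100%
     = 4.4000 / 38.4 × 100% = 11.4583%.
≈ 11.5%.

11.5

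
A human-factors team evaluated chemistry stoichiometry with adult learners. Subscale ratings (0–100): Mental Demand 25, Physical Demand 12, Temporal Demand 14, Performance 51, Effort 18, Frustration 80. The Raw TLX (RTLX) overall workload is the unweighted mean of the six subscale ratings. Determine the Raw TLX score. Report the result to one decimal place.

33.3

Sum of ratings = 25 + 12 + 14 + 51 + 18 + 80 = 200.
RTLX = 200 / 6 = 33.3333 ≈ 33.3.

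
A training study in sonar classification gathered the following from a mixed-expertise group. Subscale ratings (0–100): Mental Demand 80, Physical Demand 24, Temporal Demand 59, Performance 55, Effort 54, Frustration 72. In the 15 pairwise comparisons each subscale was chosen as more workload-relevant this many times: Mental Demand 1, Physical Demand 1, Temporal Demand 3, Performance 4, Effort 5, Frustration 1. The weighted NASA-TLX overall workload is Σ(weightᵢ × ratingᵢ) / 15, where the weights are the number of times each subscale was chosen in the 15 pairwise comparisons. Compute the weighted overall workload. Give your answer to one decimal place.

56.2

The tallies are the weights (they sum to 15).
Weighted sum = 1·80 + 1·24 + 3·59 + 4·55 + 5·54 + 1·72
            = 80 + 24 + 177 + 220 + 270 + 72 = 843.
Overall workload = 843 / 15 = 56.2000 ≈ 56.2.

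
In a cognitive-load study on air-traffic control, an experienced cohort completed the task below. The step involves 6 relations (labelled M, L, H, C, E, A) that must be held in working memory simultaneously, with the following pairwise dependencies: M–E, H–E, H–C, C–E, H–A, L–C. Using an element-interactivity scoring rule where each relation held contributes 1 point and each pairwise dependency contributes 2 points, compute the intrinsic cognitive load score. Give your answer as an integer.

Count of relations held simultaneously: 6.
Count of pairwise dependencies listed: 6.
Element contribution: 6 × 1 = 6.
Interaction contribution: 6 × 2 = 12.
Intrinsic load = 6 + 12 = 18.

18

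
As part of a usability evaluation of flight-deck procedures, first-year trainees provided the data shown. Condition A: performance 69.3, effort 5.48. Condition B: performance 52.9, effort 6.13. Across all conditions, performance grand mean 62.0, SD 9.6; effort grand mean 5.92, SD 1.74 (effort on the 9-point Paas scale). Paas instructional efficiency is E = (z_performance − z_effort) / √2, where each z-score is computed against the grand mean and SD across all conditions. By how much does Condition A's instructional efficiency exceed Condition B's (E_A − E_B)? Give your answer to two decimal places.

Condition A: z_P = (69.3 − 62.0)/9.6 = 0.7604; z_E = (5.48 − 5.92)/1.74 = -0.2529; E_A = (0.7604 − (-0.2529))/√2 = 0.7165.
Condition B: z_P = (52.9 − 62.0)/9.6 = -0.9479; z_E = (6.13 − 5.92)/1.74 = 0.1207; E_B = (-0.9479 − 0.1207)/√2 = -0.7556.
E_A − E_B = 0.7165 − (-0.7556) = 1.4721 ≈ 1.47.

1.47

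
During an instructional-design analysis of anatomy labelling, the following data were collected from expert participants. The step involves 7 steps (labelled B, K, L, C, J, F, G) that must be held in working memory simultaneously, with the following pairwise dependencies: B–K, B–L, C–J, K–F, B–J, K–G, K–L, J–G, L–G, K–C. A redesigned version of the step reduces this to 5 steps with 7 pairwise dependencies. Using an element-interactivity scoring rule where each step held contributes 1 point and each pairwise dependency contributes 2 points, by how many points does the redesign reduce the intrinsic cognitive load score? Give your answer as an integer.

Original: 7 × 1 + 10 × 2 = 7 + 20 = 27.
Redesigned: 5 × 1 + 7 × 2 = 5 + 14 = 19.
Reduction = 27 − 19 = 8.

8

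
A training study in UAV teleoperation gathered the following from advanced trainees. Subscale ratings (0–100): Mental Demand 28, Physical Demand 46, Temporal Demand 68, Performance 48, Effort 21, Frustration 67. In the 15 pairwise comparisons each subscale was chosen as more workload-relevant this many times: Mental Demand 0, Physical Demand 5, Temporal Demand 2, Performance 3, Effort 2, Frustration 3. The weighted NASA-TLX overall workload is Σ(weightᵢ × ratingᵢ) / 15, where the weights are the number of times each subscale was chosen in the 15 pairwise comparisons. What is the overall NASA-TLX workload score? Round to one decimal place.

The tallies are the weights (they sum to 15).
Weighted sum = 0·28 + 5·46 + 2·68 + 3·48 + 2·21 + 3·67
            = 0 + 230 + 136 + 144 + 42 + 201 = 753.
Overall workload = 753 / 15 = 50.2000 ≈ 50.2.

50.2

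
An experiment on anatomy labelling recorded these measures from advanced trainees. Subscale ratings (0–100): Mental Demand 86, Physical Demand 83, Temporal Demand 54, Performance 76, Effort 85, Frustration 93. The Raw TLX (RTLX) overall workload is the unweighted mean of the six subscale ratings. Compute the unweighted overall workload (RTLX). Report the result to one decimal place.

Sum of ratings = 86 + 83 + 54 + 76 + 85 + 93 = 477.
RTLX = 477 / 6 = 79.5000 ≈ 79.5.

79.5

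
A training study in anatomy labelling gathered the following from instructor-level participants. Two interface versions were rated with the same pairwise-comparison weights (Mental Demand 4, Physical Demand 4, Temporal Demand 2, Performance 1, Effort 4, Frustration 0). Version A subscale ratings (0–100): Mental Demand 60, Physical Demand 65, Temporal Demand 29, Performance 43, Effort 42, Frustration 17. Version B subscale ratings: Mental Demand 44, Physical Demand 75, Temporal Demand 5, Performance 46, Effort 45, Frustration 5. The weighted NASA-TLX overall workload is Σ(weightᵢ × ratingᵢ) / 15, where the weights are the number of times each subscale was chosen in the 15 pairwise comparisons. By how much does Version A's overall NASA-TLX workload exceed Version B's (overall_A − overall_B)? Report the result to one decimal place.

Version A weighted sum = 4·60 + 4·65 + 2·29 + 1·43 + 4·42 + 0·17 = 240 + 260 + 58 + 43 + 168 + 0 = 769; overall_A = 769/15 = 51.2667.
Version B weighted sum = 4·44 + 4·75 + 2·5 + 1·46 + 4·45 + 0·5 = 176 + 300 + 10 + 46 + 180 + 0 = 712; overall_B = 712/15 = 47.4667.
Difference = 51.2667 − 47.4667 = 3.8000 ≈ 3.8.

3.8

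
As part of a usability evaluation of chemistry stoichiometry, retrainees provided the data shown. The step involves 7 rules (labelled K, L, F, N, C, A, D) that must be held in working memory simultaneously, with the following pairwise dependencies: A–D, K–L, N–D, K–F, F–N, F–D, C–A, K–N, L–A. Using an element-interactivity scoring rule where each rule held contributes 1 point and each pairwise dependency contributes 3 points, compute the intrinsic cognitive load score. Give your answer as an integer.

Count of rules held simultaneously: 7.
Count of pairwise dependencies listed: 9.
Element contribution: 7 × 1 = 7.
Interaction contribution: 9 × 3 = 27.
Intrinsic load = 7 + 27 = 34.

34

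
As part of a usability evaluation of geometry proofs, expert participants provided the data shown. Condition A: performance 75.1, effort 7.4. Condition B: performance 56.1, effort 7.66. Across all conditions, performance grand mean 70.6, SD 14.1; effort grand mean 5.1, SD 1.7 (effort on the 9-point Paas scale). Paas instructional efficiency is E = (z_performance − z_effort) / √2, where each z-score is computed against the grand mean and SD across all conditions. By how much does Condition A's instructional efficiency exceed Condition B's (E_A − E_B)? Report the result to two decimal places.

1.06

Condition A: z_P = (75.1 − 70.6)/14.1 = 0.3191; z_E = (7.4 − 5.1)/1.7 = 1.3529; E_A = (0.3191 − 1.3529)/√2 = -0.7310.
Condition B: z_P = (56.1 − 70.6)/14.1 = -1.0284; z_E = (7.66 − 5.1)/1.7 = 1.5059; E_B = (-1.0284 − 1.5059)/√2 = -1.7920.
E_A − E_B = -0.7310 − (-1.7920) = 1.0610 ≈ 1.06.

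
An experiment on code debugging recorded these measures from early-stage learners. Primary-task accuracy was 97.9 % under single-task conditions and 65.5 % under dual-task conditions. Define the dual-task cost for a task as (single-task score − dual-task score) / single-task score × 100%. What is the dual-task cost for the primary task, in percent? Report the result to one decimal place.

Cost = (97.9 − 65.5) / 97.9 × 100%
     = 32.4000 / 97.9 × 100% = 33.0950%.
≈ 33.1%.

33.1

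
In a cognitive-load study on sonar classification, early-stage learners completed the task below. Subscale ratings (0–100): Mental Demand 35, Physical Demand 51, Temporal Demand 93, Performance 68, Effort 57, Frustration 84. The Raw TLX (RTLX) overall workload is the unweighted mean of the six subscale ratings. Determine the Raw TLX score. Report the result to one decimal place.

Sum of ratings = 35 + 51 + 93 + 68 + 57 + 84 = 388.
RTLX = 388 / 6 = 64.6667 ≈ 64.7.

64.7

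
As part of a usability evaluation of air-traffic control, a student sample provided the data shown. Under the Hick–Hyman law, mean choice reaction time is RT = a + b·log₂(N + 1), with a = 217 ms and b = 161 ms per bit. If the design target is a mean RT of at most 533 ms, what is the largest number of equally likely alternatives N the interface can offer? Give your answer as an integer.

Set 217 + 161·log₂(N + 1) ≤ 533.
log₂(N + 1) ≤ (533 − 217) / 161 = 1.9627.
N + 1 ≤ 2^1.9627 = 3.8979.
N ≤ 2.8979, so the largest integer N is 2.

2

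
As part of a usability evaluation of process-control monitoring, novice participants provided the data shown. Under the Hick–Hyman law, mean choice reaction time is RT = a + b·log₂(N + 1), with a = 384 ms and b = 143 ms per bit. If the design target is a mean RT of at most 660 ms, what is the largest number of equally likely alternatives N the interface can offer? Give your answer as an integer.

Set 384 + 143·log₂(N + 1) ≤ 660.
log₂(N + 1) ≤ (660 − 384) / 143 = 1.9301.
N + 1 ≤ 2^1.9301 = 3.8108.
N ≤ 2.8108, so the largest integer N is 2.

2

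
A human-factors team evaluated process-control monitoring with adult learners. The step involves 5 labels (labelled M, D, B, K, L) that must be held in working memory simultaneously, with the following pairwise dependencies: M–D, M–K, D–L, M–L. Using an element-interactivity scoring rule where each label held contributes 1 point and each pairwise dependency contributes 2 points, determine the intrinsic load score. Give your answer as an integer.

Count of labels held simultaneously: 5.
Count of pairwise dependencies listed: 4.
Element contribution: 5 × 1 = 5.
Interaction contribution: 4 × 2 = 8.
Intrinsic load = 5 + 8 = 13.

13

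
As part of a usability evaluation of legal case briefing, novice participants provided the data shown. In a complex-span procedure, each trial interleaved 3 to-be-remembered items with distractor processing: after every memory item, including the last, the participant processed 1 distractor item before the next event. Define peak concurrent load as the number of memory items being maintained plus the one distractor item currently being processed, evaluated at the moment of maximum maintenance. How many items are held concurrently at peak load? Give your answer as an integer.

Maintenance is greatest during the distractor(s) after memory item 3: all 3 memory items are being held.
One distractor item is concurrently being processed.
Peak concurrent load = 3 + 1 = 4 items.

4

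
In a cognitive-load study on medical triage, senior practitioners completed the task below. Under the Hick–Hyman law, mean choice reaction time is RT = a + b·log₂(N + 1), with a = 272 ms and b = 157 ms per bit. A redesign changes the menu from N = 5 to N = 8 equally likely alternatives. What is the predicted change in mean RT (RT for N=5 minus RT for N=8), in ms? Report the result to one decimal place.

-91.8

RT(5) = 272 + 157·log₂(6) = 272 + 157·2.5850 = 677.8450 ms.
RT(8) = 272 + 157·log₂(9) = 272 + 157·3.1699 = 769.6743 ms.
Difference = 677.8450 − 769.6743 = -91.8293 ≈ -91.8 ms.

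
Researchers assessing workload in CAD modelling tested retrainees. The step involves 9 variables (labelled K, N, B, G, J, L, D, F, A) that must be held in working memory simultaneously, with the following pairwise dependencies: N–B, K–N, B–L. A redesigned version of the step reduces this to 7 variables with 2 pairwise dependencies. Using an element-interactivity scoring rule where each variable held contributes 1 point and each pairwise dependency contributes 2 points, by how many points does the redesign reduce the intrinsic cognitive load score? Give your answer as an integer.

Original: 9 × 1 + 3 × 2 = 9 + 6 = 15.
Redesigned: 7 × 1 + 2 × 2 = 7 + 4 = 11.
Reduction = 15 − 11 = 4.

4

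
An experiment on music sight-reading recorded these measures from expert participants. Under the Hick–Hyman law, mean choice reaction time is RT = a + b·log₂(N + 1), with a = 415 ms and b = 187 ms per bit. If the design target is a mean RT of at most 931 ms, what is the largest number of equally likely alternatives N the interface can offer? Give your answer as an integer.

Set 415 + 187·log₂(N + 1) ≤ 931.
log₂(N + 1) ≤ (931 − 415) / 187 = 2.7594.
N + 1 ≤ 2^2.7594 = 6.7711.
N ≤ 5.7711, so the largest integer N is 5.

5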